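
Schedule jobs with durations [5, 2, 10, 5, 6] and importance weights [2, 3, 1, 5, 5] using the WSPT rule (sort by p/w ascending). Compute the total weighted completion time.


Compute p/w ratios and sort ascending (WSPT): [(2, 3), (5, 5), (6, 5), (5, 2), (10, 1)]
Compute weighted completion times:
  Job (p=2,w=3): C=2, w*C=3*2=6
  Job (p=5,w=5): C=7, w*C=5*7=35
  Job (p=6,w=5): C=13, w*C=5*13=65
  Job (p=5,w=2): C=18, w*C=2*18=36
  Job (p=10,w=1): C=28, w*C=1*28=28
Total weighted completion time = 170

170


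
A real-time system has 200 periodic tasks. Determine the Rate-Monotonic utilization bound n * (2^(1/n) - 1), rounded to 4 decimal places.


Compute 2^(1/200) = 1.0034717485
Subtract 1: 1.0034717485 - 1 = 0.0034717485
Multiply by n: 200 * 0.0034717485 = 0.6943497000
Round to 4 dp: 0.6943

0.6943


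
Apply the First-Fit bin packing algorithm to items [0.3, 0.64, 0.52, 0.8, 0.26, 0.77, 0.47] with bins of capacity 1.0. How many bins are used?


Place items sequentially using First-Fit:
  Item 0.3 -> new Bin 1
  Item 0.64 -> Bin 1 (now 0.94)
  Item 0.52 -> new Bin 2
  Item 0.8 -> new Bin 3
  Item 0.26 -> Bin 2 (now 0.78)
  Item 0.77 -> new Bin 4
  Item 0.47 -> new Bin 5
Total bins used = 5

5


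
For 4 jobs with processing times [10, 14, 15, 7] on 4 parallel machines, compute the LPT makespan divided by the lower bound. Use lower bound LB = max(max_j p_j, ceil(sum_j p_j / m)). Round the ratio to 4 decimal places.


LPT order: [15, 14, 10, 7]
Machine loads after assignment: [15, 14, 10, 7]
LPT makespan = 15
Lower bound = max(max_job, ceil(total/4)) = max(15, 12) = 15
Ratio = 15 / 15 = 1.0

1.0


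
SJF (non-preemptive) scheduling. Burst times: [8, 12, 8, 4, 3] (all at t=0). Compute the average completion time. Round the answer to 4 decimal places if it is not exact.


SJF order (ascending): [3, 4, 8, 8, 12]
Completion times:
  Job 1: burst=3, C=3
  Job 2: burst=4, C=7
  Job 3: burst=8, C=15
  Job 4: burst=8, C=23
  Job 5: burst=12, C=35
Average completion = 83/5 = 16.6

16.6


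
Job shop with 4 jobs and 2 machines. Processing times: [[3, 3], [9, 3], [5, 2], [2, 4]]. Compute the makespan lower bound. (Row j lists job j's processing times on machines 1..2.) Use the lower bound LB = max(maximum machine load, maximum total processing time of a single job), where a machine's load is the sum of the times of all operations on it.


Machine loads:
  Machine 1: 3 + 9 + 5 + 2 = 19
  Machine 2: 3 + 3 + 2 + 4 = 12
Max machine load = 19
Job totals:
  Job 1: 6
  Job 2: 12
  Job 3: 7
  Job 4: 6
Max job total = 12
Lower bound = max(19, 12) = 19

19


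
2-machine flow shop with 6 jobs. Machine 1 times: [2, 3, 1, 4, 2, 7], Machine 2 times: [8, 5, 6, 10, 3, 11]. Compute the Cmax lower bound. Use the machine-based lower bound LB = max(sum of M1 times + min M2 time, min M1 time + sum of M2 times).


LB1 = sum(M1 times) + min(M2 times) = 19 + 3 = 22
LB2 = min(M1 times) + sum(M2 times) = 1 + 43 = 44
Lower bound = max(LB1, LB2) = max(22, 44) = 44

44


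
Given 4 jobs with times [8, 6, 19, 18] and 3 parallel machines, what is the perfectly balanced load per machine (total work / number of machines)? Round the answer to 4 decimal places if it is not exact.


Total processing time = 8 + 6 + 19 + 18 = 51
Number of machines = 3
Ideal balanced load = 51 / 3 = 17.0

17.0


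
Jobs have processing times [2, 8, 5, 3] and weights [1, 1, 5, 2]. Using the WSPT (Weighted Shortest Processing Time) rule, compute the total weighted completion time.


Compute p/w ratios and sort ascending (WSPT): [(5, 5), (3, 2), (2, 1), (8, 1)]
Compute weighted completion times:
  Job (p=5,w=5): C=5, w*C=5*5=25
  Job (p=3,w=2): C=8, w*C=2*8=16
  Job (p=2,w=1): C=10, w*C=1*10=10
  Job (p=8,w=1): C=18, w*C=1*18=18
Total weighted completion time = 69

69


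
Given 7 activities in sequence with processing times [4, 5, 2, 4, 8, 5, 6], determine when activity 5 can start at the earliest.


Activity 5 starts after activities 1 through 4 complete.
Predecessor durations: [4, 5, 2, 4]
ES = 4 + 5 + 2 + 4 = 15

15


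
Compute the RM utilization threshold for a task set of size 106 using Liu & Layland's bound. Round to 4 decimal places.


Compute 2^(1/106) = 1.0065605511
Subtract 1: 1.0065605511 - 1 = 0.0065605511
Multiply by n: 106 * 0.0065605511 = 0.6954184166
Round to 4 dp: 0.6954

0.6954


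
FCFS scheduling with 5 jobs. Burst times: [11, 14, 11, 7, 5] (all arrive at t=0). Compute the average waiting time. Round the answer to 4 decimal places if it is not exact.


FCFS order (as given): [11, 14, 11, 7, 5]
Waiting times:
  Job 1: wait = 0
  Job 2: wait = 11
  Job 3: wait = 25
  Job 4: wait = 36
  Job 5: wait = 43
Sum of waiting times = 115
Average waiting time = 115/5 = 23.0

23.0


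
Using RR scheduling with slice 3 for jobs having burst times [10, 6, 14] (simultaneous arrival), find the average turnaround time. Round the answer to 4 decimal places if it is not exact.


Time quantum = 3
Execution trace:
  J1 runs 3 units, time = 3
  J2 runs 3 units, time = 6
  J3 runs 3 units, time = 9
  J1 runs 3 units, time = 12
  J2 runs 3 units, time = 15
  J3 runs 3 units, time = 18
  J1 runs 3 units, time = 21
  J3 runs 3 units, time = 24
  J1 runs 1 units, time = 25
  J3 runs 3 units, time = 28
  J3 runs 2 units, time = 30
Finish times: [25, 15, 30]
Average turnaround = 70/3 = 23.3333

23.3333


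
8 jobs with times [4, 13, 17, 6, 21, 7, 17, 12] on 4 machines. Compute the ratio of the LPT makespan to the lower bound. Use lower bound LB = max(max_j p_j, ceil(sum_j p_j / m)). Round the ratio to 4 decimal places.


LPT order: [21, 17, 17, 13, 12, 7, 6, 4]
Machine loads after assignment: [25, 24, 23, 25]
LPT makespan = 25
Lower bound = max(max_job, ceil(total/4)) = max(21, 25) = 25
Ratio = 25 / 25 = 1.0

1.0


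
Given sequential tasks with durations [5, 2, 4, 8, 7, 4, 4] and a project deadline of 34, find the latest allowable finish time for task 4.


LF(activity 4) = deadline - sum of successor durations
Successors: activities 5 through 7 with durations [7, 4, 4]
Sum of successor durations = 15
LF = 34 - 15 = 19

19


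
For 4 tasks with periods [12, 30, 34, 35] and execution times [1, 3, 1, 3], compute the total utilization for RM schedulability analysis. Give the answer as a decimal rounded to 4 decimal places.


Compute individual utilizations (exact fractions):
  Task 1: C/T = 1/12 (approx. 0.0833)
  Task 2: C/T = 3/30 = 1/10 (approx. 0.1)
  Task 3: C/T = 1/34 (approx. 0.0294)
  Task 4: C/T = 3/35 (approx. 0.0857)
Total utilization U = 1/12 + 1/10 + 1/34 + 3/35 = 2131/7140
Rounded to 4 decimal places: U = 0.2985
RM (Liu & Layland) bound for 4 tasks = 0.756828; compare with U = 2131/7140 (approx. 0.298459)
U <= bound, so schedulable by RM sufficient condition.

0.2985


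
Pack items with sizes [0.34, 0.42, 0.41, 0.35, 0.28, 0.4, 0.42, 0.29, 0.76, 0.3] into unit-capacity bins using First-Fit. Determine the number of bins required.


Place items sequentially using First-Fit:
  Item 0.34 -> new Bin 1
  Item 0.42 -> Bin 1 (now 0.76)
  Item 0.41 -> new Bin 2
  Item 0.35 -> Bin 2 (now 0.76)
  Item 0.28 -> new Bin 3
  Item 0.4 -> Bin 3 (now 0.68)
  Item 0.42 -> new Bin 4
  Item 0.29 -> Bin 3 (now 0.97)
  Item 0.76 -> new Bin 5
  Item 0.3 -> Bin 4 (now 0.72)
Total bins used = 5

5


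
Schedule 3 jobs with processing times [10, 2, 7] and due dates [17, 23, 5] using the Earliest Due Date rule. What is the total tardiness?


Sort by due date (EDD order): [(7, 5), (10, 17), (2, 23)]
Compute completion times and tardiness:
  Job 1: p=7, d=5, C=7, tardiness=max(0,7-5)=2
  Job 2: p=10, d=17, C=17, tardiness=max(0,17-17)=0
  Job 3: p=2, d=23, C=19, tardiness=max(0,19-23)=0
Total tardiness = 2

2


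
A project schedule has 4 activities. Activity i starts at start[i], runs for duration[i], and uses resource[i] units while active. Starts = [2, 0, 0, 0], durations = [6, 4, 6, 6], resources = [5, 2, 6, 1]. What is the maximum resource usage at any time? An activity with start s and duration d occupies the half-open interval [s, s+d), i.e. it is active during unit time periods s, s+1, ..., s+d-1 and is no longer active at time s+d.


Each activity i is active on [start_i, start_i + duration_i).
Compute total resource usage per time slot:
  t=0: active resources = [2, 6, 1], total = 9
  t=1: active resources = [2, 6, 1], total = 9
  t=2: active resources = [5, 2, 6, 1], total = 14
  t=3: active resources = [5, 2, 6, 1], total = 14
  t=4: active resources = [5, 6, 1], total = 12
  t=5: active resources = [5, 6, 1], total = 12
  t=6: active resources = [5], total = 5
  t=7: active resources = [5], total = 5
Peak resource demand = 14

14


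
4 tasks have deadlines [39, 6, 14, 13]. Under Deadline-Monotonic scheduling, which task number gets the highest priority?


Sort tasks by relative deadline (ascending):
  Task 2: deadline = 6
  Task 4: deadline = 13
  Task 3: deadline = 14
  Task 1: deadline = 39
Priority order (highest first): [2, 4, 3, 1]
Highest priority task = 2

2


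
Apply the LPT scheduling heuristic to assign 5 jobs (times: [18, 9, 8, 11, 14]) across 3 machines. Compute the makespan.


Sort jobs in decreasing order (LPT): [18, 14, 11, 9, 8]
Assign each job to the least loaded machine:
  Machine 1: jobs [18], load = 18
  Machine 2: jobs [14, 8], load = 22
  Machine 3: jobs [11, 9], load = 20
Makespan = max load = 22

22


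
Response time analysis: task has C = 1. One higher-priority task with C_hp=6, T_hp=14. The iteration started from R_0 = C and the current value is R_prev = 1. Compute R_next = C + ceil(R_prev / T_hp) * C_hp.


R_next = C + ceil(R_prev / T_hp) * C_hp
ceil(1 / 14) = ceil(0.0714) = 1
Interference = 1 * 6 = 6
R_next = 1 + 6 = 7

7


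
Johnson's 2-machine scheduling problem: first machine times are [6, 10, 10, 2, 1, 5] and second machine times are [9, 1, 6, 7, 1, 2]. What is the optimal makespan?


Apply Johnson's rule:
  Group 1 (a <= b): [(5, 1, 1), (4, 2, 7), (1, 6, 9)]
  Group 2 (a > b): [(3, 10, 6), (6, 5, 2), (2, 10, 1)]
Optimal job order: [5, 4, 1, 3, 6, 2]
Schedule:
  Job 5: M1 done at 1, M2 done at 2
  Job 4: M1 done at 3, M2 done at 10
  Job 1: M1 done at 9, M2 done at 19
  Job 3: M1 done at 19, M2 done at 25
  Job 6: M1 done at 24, M2 done at 27
  Job 2: M1 done at 34, M2 done at 35
Makespan = 35

35


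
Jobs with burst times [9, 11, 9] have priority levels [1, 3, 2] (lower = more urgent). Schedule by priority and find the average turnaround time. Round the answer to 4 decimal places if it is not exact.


Sort by priority (ascending = highest first):
Order: [(1, 9), (2, 9), (3, 11)]
Completion times:
  Priority 1, burst=9, C=9
  Priority 2, burst=9, C=18
  Priority 3, burst=11, C=29
Average turnaround = 56/3 = 18.6667

18.6667


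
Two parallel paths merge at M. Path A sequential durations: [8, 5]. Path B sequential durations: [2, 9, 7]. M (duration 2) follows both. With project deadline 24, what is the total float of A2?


Forward pass: ES(A2) = sum of predecessors on chain A = 8
EF = ES + duration = 8 + 5 = 13
Backward pass: LF(M) = deadline = 24; LS(M) = 24 - 2 = 22
LF(A2) = LS(M) - sum(successors on chain A) = 22 - 0 = 22
LS = LF - duration = 22 - 5 = 17
Total float = LS - ES = 17 - 8 = 9

9


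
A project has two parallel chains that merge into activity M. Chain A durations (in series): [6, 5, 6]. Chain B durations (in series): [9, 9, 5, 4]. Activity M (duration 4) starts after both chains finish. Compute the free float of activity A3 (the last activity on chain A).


ES(A3) = sum of predecessors on chain A = 11
EF(A3) = ES + duration = 11 + 6 = 17
Successor of A3 is M. ES(M) = max(sum(A), sum(B)) = max(17, 27) = 27
Free float = ES(successor) - EF(current) = 27 - 17 = 10

10


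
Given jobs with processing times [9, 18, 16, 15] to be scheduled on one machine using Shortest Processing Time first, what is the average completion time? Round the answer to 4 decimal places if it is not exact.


Sort jobs by processing time (SPT order): [9, 15, 16, 18]
Compute completion times sequentially:
  Job 1: processing = 9, completes at 9
  Job 2: processing = 15, completes at 24
  Job 3: processing = 16, completes at 40
  Job 4: processing = 18, completes at 58
Sum of completion times = 131
Average completion time = 131/4 = 32.75

32.75


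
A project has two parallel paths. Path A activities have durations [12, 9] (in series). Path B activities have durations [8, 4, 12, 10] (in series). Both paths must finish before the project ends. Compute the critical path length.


Path A total = 12 + 9 = 21
Path B total = 8 + 4 + 12 + 10 = 34
Critical path = longest path = max(21, 34) = 34

34


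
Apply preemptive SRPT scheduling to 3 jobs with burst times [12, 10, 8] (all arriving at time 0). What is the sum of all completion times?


Since all jobs arrive at t=0, SRPT equals SPT ordering.
SPT order: [8, 10, 12]
Completion times:
  Job 1: p=8, C=8
  Job 2: p=10, C=18
  Job 3: p=12, C=30
Total completion time = 8 + 18 + 30 = 56

56


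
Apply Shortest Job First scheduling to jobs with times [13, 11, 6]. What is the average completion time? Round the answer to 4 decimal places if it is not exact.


SJF order (ascending): [6, 11, 13]
Completion times:
  Job 1: burst=6, C=6
  Job 2: burst=11, C=17
  Job 3: burst=13, C=30
Average completion = 53/3 = 17.6667

17.6667


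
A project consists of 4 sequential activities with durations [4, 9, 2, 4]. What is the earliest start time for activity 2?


Activity 2 starts after activities 1 through 1 complete.
Predecessor durations: [4]
ES = 4 = 4

4


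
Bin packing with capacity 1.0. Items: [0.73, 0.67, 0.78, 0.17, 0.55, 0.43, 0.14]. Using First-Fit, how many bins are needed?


Place items sequentially using First-Fit:
  Item 0.73 -> new Bin 1
  Item 0.67 -> new Bin 2
  Item 0.78 -> new Bin 3
  Item 0.17 -> Bin 1 (now 0.9)
  Item 0.55 -> new Bin 4
  Item 0.43 -> Bin 4 (now 0.98)
  Item 0.14 -> Bin 2 (now 0.81)
Total bins used = 4

4


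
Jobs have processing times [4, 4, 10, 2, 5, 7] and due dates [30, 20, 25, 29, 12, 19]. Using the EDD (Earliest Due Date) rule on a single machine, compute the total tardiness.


Sort by due date (EDD order): [(5, 12), (7, 19), (4, 20), (10, 25), (2, 29), (4, 30)]
Compute completion times and tardiness:
  Job 1: p=5, d=12, C=5, tardiness=max(0,5-12)=0
  Job 2: p=7, d=19, C=12, tardiness=max(0,12-19)=0
  Job 3: p=4, d=20, C=16, tardiness=max(0,16-20)=0
  Job 4: p=10, d=25, C=26, tardiness=max(0,26-25)=1
  Job 5: p=2, d=29, C=28, tardiness=max(0,28-29)=0
  Job 6: p=4, d=30, C=32, tardiness=max(0,32-30)=2
Total tardiness = 3

3


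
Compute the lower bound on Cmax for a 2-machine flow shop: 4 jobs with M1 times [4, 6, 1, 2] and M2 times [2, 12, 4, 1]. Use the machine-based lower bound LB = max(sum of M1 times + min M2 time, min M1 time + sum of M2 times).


LB1 = sum(M1 times) + min(M2 times) = 13 + 1 = 14
LB2 = min(M1 times) + sum(M2 times) = 1 + 19 = 20
Lower bound = max(LB1, LB2) = max(14, 20) = 20

20


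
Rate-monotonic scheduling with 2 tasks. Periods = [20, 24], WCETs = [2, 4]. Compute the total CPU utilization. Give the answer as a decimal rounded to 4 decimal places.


Compute individual utilizations (exact fractions):
  Task 1: C/T = 2/20 = 1/10 (approx. 0.1)
  Task 2: C/T = 4/24 = 1/6 (approx. 0.1667)
Total utilization U = 1/10 + 1/6 = 4/15
Rounded to 4 decimal places: U = 0.2667
RM (Liu & Layland) bound for 2 tasks = 0.828427; compare with U = 4/15 (approx. 0.266667)
U <= bound, so schedulable by RM sufficient condition.

0.2667


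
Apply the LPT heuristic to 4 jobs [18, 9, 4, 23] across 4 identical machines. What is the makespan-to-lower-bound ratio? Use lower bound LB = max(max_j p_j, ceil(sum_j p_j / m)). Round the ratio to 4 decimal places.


LPT order: [23, 18, 9, 4]
Machine loads after assignment: [23, 18, 9, 4]
LPT makespan = 23
Lower bound = max(max_job, ceil(total/4)) = max(23, 14) = 23
Ratio = 23 / 23 = 1.0

1.0


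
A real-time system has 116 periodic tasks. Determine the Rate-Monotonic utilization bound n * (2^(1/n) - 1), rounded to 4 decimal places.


Compute 2^(1/116) = 1.0059932951
Subtract 1: 1.0059932951 - 1 = 0.0059932951
Multiply by n: 116 * 0.0059932951 = 0.6952222316
Round to 4 dp: 0.6952

0.6952


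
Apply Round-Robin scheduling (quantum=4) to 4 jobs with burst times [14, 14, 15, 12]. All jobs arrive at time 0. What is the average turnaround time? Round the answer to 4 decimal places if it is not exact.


Time quantum = 4
Execution trace:
  J1 runs 4 units, time = 4
  J2 runs 4 units, time = 8
  J3 runs 4 units, time = 12
  J4 runs 4 units, time = 16
  J1 runs 4 units, time = 20
  J2 runs 4 units, time = 24
  J3 runs 4 units, time = 28
  J4 runs 4 units, time = 32
  J1 runs 4 units, time = 36
  J2 runs 4 units, time = 40
  J3 runs 4 units, time = 44
  J4 runs 4 units, time = 48
  J1 runs 2 units, time = 50
  J2 runs 2 units, time = 52
  J3 runs 3 units, time = 55
Finish times: [50, 52, 55, 48]
Average turnaround = 205/4 = 51.25

51.25


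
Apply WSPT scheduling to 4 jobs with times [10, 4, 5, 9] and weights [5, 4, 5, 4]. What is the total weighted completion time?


Compute p/w ratios and sort ascending (WSPT): [(4, 4), (5, 5), (10, 5), (9, 4)]
Compute weighted completion times:
  Job (p=4,w=4): C=4, w*C=4*4=16
  Job (p=5,w=5): C=9, w*C=5*9=45
  Job (p=10,w=5): C=19, w*C=5*19=95
  Job (p=9,w=4): C=28, w*C=4*28=112
Total weighted completion time = 268

268


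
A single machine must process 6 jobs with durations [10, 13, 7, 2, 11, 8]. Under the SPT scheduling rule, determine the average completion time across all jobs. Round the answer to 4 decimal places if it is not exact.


Sort jobs by processing time (SPT order): [2, 7, 8, 10, 11, 13]
Compute completion times sequentially:
  Job 1: processing = 2, completes at 2
  Job 2: processing = 7, completes at 9
  Job 3: processing = 8, completes at 17
  Job 4: processing = 10, completes at 27
  Job 5: processing = 11, completes at 38
  Job 6: processing = 13, completes at 51
Sum of completion times = 144
Average completion time = 144/6 = 24.0

24.0


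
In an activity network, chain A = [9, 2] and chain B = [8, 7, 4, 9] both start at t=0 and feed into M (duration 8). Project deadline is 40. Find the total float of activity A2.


Forward pass: ES(A2) = sum of predecessors on chain A = 9
EF = ES + duration = 9 + 2 = 11
Backward pass: LF(M) = deadline = 40; LS(M) = 40 - 8 = 32
LF(A2) = LS(M) - sum(successors on chain A) = 32 - 0 = 32
LS = LF - duration = 32 - 2 = 30
Total float = LS - ES = 30 - 9 = 21

21


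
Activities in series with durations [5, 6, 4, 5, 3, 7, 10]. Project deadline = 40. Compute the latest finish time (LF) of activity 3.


LF(activity 3) = deadline - sum of successor durations
Successors: activities 4 through 7 with durations [5, 3, 7, 10]
Sum of successor durations = 25
LF = 40 - 25 = 15

15


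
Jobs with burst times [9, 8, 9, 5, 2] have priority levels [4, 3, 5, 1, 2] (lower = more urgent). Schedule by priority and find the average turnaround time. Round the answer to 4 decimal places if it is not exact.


Sort by priority (ascending = highest first):
Order: [(1, 5), (2, 2), (3, 8), (4, 9), (5, 9)]
Completion times:
  Priority 1, burst=5, C=5
  Priority 2, burst=2, C=7
  Priority 3, burst=8, C=15
  Priority 4, burst=9, C=24
  Priority 5, burst=9, C=33
Average turnaround = 84/5 = 16.8

16.8


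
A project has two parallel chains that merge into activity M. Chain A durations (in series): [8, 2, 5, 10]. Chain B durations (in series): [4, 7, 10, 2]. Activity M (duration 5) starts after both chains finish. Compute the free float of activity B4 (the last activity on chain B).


ES(B4) = sum of predecessors on chain B = 21
EF(B4) = ES + duration = 21 + 2 = 23
Successor of B4 is M. ES(M) = max(sum(A), sum(B)) = max(25, 23) = 25
Free float = ES(successor) - EF(current) = 25 - 23 = 2

2


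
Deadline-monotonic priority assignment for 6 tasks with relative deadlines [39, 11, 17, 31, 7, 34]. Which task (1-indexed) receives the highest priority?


Sort tasks by relative deadline (ascending):
  Task 5: deadline = 7
  Task 2: deadline = 11
  Task 3: deadline = 17
  Task 4: deadline = 31
  Task 6: deadline = 34
  Task 1: deadline = 39
Priority order (highest first): [5, 2, 3, 4, 6, 1]
Highest priority task = 5

5


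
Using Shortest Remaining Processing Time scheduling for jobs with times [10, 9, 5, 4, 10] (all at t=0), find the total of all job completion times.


Since all jobs arrive at t=0, SRPT equals SPT ordering.
SPT order: [4, 5, 9, 10, 10]
Completion times:
  Job 1: p=4, C=4
  Job 2: p=5, C=9
  Job 3: p=9, C=18
  Job 4: p=10, C=28
  Job 5: p=10, C=38
Total completion time = 4 + 9 + 18 + 28 + 38 = 97

97


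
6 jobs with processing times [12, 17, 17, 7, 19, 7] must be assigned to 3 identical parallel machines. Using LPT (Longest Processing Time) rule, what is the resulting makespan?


Sort jobs in decreasing order (LPT): [19, 17, 17, 12, 7, 7]
Assign each job to the least loaded machine:
  Machine 1: jobs [19, 7], load = 26
  Machine 2: jobs [17, 12], load = 29
  Machine 3: jobs [17, 7], load = 24
Makespan = max load = 29

29


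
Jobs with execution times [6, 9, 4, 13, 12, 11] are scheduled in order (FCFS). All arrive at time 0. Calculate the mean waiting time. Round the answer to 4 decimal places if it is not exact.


FCFS order (as given): [6, 9, 4, 13, 12, 11]
Waiting times:
  Job 1: wait = 0
  Job 2: wait = 6
  Job 3: wait = 15
  Job 4: wait = 19
  Job 5: wait = 32
  Job 6: wait = 44
Sum of waiting times = 116
Average waiting time = 116/6 = 19.3333

19.3333


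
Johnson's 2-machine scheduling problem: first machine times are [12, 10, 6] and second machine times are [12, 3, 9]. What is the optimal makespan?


Apply Johnson's rule:
  Group 1 (a <= b): [(3, 6, 9), (1, 12, 12)]
  Group 2 (a > b): [(2, 10, 3)]
Optimal job order: [3, 1, 2]
Schedule:
  Job 3: M1 done at 6, M2 done at 15
  Job 1: M1 done at 18, M2 done at 30
  Job 2: M1 done at 28, M2 done at 33
Makespan = 33

33


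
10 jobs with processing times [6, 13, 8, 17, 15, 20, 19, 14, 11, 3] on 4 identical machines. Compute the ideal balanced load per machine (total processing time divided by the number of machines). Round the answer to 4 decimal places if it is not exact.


Total processing time = 6 + 13 + 8 + 17 + 15 + 20 + 19 + 14 + 11 + 3 = 126
Number of machines = 4
Ideal balanced load = 126 / 4 = 31.5

31.5


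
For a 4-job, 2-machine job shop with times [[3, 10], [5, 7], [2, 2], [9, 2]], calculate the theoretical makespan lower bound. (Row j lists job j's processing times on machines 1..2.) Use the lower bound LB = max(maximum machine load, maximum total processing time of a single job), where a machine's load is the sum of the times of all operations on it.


Machine loads:
  Machine 1: 3 + 5 + 2 + 9 = 19
  Machine 2: 10 + 7 + 2 + 2 = 21
Max machine load = 21
Job totals:
  Job 1: 13
  Job 2: 12
  Job 3: 4
  Job 4: 11
Max job total = 13
Lower bound = max(21, 13) = 21

21


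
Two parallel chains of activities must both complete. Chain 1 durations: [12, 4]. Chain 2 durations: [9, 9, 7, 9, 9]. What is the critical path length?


Path A total = 12 + 4 = 16
Path B total = 9 + 9 + 7 + 9 + 9 = 43
Critical path = longest path = max(16, 43) = 43

43


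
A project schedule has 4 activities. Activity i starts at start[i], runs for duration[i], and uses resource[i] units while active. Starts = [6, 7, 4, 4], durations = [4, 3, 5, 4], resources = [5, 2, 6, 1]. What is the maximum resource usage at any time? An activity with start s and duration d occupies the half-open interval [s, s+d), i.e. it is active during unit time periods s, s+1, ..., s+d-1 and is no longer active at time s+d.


Each activity i is active on [start_i, start_i + duration_i).
Compute total resource usage per time slot:
  t=0: active resources = [], total = 0
  t=1: active resources = [], total = 0
  t=2: active resources = [], total = 0
  t=3: active resources = [], total = 0
  t=4: active resources = [6, 1], total = 7
  t=5: active resources = [6, 1], total = 7
  t=6: active resources = [5, 6, 1], total = 12
  t=7: active resources = [5, 2, 6, 1], total = 14
  t=8: active resources = [5, 2, 6], total = 13
  t=9: active resources = [5, 2], total = 7
Peak resource demand = 14

14


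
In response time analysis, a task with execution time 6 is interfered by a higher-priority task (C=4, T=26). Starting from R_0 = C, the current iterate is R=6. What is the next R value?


R_next = C + ceil(R_prev / T_hp) * C_hp
ceil(6 / 26) = ceil(0.2308) = 1
Interference = 1 * 4 = 4
R_next = 6 + 4 = 10

10


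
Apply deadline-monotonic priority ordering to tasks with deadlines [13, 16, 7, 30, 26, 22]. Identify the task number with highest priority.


Sort tasks by relative deadline (ascending):
  Task 3: deadline = 7
  Task 1: deadline = 13
  Task 2: deadline = 16
  Task 6: deadline = 22
  Task 5: deadline = 26
  Task 4: deadline = 30
Priority order (highest first): [3, 1, 2, 6, 5, 4]
Highest priority task = 3

3


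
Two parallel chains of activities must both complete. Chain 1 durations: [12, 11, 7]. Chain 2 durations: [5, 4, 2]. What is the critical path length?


Path A total = 12 + 11 + 7 = 30
Path B total = 5 + 4 + 2 = 11
Critical path = longest path = max(30, 11) = 30

30


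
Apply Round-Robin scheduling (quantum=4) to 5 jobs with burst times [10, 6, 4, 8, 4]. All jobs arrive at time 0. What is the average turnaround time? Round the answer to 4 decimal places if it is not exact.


Time quantum = 4
Execution trace:
  J1 runs 4 units, time = 4
  J2 runs 4 units, time = 8
  J3 runs 4 units, time = 12
  J4 runs 4 units, time = 16
  J5 runs 4 units, time = 20
  J1 runs 4 units, time = 24
  J2 runs 2 units, time = 26
  J4 runs 4 units, time = 30
  J1 runs 2 units, time = 32
Finish times: [32, 26, 12, 30, 20]
Average turnaround = 120/5 = 24.0

24.0


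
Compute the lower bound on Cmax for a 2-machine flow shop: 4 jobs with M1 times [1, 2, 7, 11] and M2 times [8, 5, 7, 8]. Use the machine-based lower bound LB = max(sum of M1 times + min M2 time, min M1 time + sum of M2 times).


LB1 = sum(M1 times) + min(M2 times) = 21 + 5 = 26
LB2 = min(M1 times) + sum(M2 times) = 1 + 28 = 29
Lower bound = max(LB1, LB2) = max(26, 29) = 29

29


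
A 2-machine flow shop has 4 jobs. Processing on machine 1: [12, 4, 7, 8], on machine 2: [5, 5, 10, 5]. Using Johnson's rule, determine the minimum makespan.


Apply Johnson's rule:
  Group 1 (a <= b): [(2, 4, 5), (3, 7, 10)]
  Group 2 (a > b): [(1, 12, 5), (4, 8, 5)]
Optimal job order: [2, 3, 1, 4]
Schedule:
  Job 2: M1 done at 4, M2 done at 9
  Job 3: M1 done at 11, M2 done at 21
  Job 1: M1 done at 23, M2 done at 28
  Job 4: M1 done at 31, M2 done at 36
Makespan = 36

36


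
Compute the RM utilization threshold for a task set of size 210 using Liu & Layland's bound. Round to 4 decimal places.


Compute 2^(1/210) = 1.0033061542
Subtract 1: 1.0033061542 - 1 = 0.0033061542
Multiply by n: 210 * 0.0033061542 = 0.6942923820
Round to 4 dp: 0.6943

0.6943


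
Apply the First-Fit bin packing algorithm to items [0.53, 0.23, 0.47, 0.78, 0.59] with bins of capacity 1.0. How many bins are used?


Place items sequentially using First-Fit:
  Item 0.53 -> new Bin 1
  Item 0.23 -> Bin 1 (now 0.76)
  Item 0.47 -> new Bin 2
  Item 0.78 -> new Bin 3
  Item 0.59 -> new Bin 4
Total bins used = 4

4


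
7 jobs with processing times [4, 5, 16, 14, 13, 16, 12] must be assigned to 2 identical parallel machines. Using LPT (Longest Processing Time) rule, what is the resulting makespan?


Sort jobs in decreasing order (LPT): [16, 16, 14, 13, 12, 5, 4]
Assign each job to the least loaded machine:
  Machine 1: jobs [16, 14, 5, 4], load = 39
  Machine 2: jobs [16, 13, 12], load = 41
Makespan = max load = 41

41


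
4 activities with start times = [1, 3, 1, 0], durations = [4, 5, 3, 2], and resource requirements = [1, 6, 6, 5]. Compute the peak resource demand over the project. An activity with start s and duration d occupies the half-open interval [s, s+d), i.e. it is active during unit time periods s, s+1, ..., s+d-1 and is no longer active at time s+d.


Each activity i is active on [start_i, start_i + duration_i).
Compute total resource usage per time slot:
  t=0: active resources = [5], total = 5
  t=1: active resources = [1, 6, 5], total = 12
  t=2: active resources = [1, 6], total = 7
  t=3: active resources = [1, 6, 6], total = 13
  t=4: active resources = [1, 6], total = 7
  t=5: active resources = [6], total = 6
  t=6: active resources = [6], total = 6
  t=7: active resources = [6], total = 6
Peak resource demand = 13

13


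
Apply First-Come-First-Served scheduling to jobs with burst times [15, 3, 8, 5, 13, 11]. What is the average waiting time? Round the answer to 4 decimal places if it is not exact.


FCFS order (as given): [15, 3, 8, 5, 13, 11]
Waiting times:
  Job 1: wait = 0
  Job 2: wait = 15
  Job 3: wait = 18
  Job 4: wait = 26
  Job 5: wait = 31
  Job 6: wait = 44
Sum of waiting times = 134
Average waiting time = 134/6 = 22.3333

22.3333


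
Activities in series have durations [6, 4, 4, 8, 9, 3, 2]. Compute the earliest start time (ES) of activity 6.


Activity 6 starts after activities 1 through 5 complete.
Predecessor durations: [6, 4, 4, 8, 9]
ES = 6 + 4 + 4 + 8 + 9 = 31

31


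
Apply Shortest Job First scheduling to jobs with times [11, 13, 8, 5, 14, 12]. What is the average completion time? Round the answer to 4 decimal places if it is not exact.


SJF order (ascending): [5, 8, 11, 12, 13, 14]
Completion times:
  Job 1: burst=5, C=5
  Job 2: burst=8, C=13
  Job 3: burst=11, C=24
  Job 4: burst=12, C=36
  Job 5: burst=13, C=49
  Job 6: burst=14, C=63
Average completion = 190/6 = 31.6667

31.6667


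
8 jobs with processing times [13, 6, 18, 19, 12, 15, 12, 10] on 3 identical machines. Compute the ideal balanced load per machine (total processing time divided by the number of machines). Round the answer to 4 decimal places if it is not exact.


Total processing time = 13 + 6 + 18 + 19 + 12 + 15 + 12 + 10 = 105
Number of machines = 3
Ideal balanced load = 105 / 3 = 35.0

35.0


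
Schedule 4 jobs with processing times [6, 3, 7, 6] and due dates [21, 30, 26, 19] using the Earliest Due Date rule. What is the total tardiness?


Sort by due date (EDD order): [(6, 19), (6, 21), (7, 26), (3, 30)]
Compute completion times and tardiness:
  Job 1: p=6, d=19, C=6, tardiness=max(0,6-19)=0
  Job 2: p=6, d=21, C=12, tardiness=max(0,12-21)=0
  Job 3: p=7, d=26, C=19, tardiness=max(0,19-26)=0
  Job 4: p=3, d=30, C=22, tardiness=max(0,22-30)=0
Total tardiness = 0

0


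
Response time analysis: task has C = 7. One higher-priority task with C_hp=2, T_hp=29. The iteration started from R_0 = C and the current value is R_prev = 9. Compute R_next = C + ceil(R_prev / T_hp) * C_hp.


R_next = C + ceil(R_prev / T_hp) * C_hp
ceil(9 / 29) = ceil(0.3103) = 1
Interference = 1 * 2 = 2
R_next = 7 + 2 = 9
R_next = R_prev, so the iteration has converged (response time = 9).

9


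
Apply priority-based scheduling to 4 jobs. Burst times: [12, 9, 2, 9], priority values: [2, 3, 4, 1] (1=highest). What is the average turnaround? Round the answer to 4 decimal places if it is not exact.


Sort by priority (ascending = highest first):
Order: [(1, 9), (2, 12), (3, 9), (4, 2)]
Completion times:
  Priority 1, burst=9, C=9
  Priority 2, burst=12, C=21
  Priority 3, burst=9, C=30
  Priority 4, burst=2, C=32
Average turnaround = 92/4 = 23.0

23.0


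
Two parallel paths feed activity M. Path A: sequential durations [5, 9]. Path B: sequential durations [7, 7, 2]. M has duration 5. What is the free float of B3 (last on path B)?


ES(B3) = sum of predecessors on chain B = 14
EF(B3) = ES + duration = 14 + 2 = 16
Successor of B3 is M. ES(M) = max(sum(A), sum(B)) = max(14, 16) = 16
Free float = ES(successor) - EF(current) = 16 - 16 = 0

0


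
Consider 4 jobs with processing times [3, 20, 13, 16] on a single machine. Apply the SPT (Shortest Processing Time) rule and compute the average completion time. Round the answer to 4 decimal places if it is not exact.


Sort jobs by processing time (SPT order): [3, 13, 16, 20]
Compute completion times sequentially:
  Job 1: processing = 3, completes at 3
  Job 2: processing = 13, completes at 16
  Job 3: processing = 16, completes at 32
  Job 4: processing = 20, completes at 52
Sum of completion times = 103
Average completion time = 103/4 = 25.75

25.75


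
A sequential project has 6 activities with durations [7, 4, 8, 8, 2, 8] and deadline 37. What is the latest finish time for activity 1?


LF(activity 1) = deadline - sum of successor durations
Successors: activities 2 through 6 with durations [4, 8, 8, 2, 8]
Sum of successor durations = 30
LF = 37 - 30 = 7

7


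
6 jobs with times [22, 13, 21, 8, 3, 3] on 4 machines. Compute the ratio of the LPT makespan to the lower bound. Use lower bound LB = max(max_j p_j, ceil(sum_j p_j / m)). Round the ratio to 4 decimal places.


LPT order: [22, 21, 13, 8, 3, 3]
Machine loads after assignment: [22, 21, 13, 14]
LPT makespan = 22
Lower bound = max(max_job, ceil(total/4)) = max(22, 18) = 22
Ratio = 22 / 22 = 1.0

1.0


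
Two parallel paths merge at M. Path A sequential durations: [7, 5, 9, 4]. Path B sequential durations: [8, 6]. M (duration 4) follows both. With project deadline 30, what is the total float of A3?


Forward pass: ES(A3) = sum of predecessors on chain A = 12
EF = ES + duration = 12 + 9 = 21
Backward pass: LF(M) = deadline = 30; LS(M) = 30 - 4 = 26
LF(A3) = LS(M) - sum(successors on chain A) = 26 - 4 = 22
LS = LF - duration = 22 - 9 = 13
Total float = LS - ES = 13 - 12 = 1

1


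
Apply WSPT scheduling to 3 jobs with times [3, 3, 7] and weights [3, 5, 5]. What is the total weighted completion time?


Compute p/w ratios and sort ascending (WSPT): [(3, 5), (3, 3), (7, 5)]
Compute weighted completion times:
  Job (p=3,w=5): C=3, w*C=5*3=15
  Job (p=3,w=3): C=6, w*C=3*6=18
  Job (p=7,w=5): C=13, w*C=5*13=65
Total weighted completion time = 98

98


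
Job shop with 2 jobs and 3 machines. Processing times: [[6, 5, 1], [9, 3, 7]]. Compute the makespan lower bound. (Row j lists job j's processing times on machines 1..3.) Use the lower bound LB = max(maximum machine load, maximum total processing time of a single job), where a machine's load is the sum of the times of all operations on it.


Machine loads:
  Machine 1: 6 + 9 = 15
  Machine 2: 5 + 3 = 8
  Machine 3: 1 + 7 = 8
Max machine load = 15
Job totals:
  Job 1: 12
  Job 2: 19
Max job total = 19
Lower bound = max(15, 19) = 19

19


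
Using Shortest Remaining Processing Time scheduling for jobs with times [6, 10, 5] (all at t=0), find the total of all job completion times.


Since all jobs arrive at t=0, SRPT equals SPT ordering.
SPT order: [5, 6, 10]
Completion times:
  Job 1: p=5, C=5
  Job 2: p=6, C=11
  Job 3: p=10, C=21
Total completion time = 5 + 11 + 21 = 37

37


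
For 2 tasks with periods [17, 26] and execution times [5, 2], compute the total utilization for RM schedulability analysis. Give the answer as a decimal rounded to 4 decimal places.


Compute individual utilizations (exact fractions):
  Task 1: C/T = 5/17 (approx. 0.2941)
  Task 2: C/T = 2/26 = 1/13 (approx. 0.0769)
Total utilization U = 5/17 + 1/13 = 82/221
Rounded to 4 decimal places: U = 0.3710
RM (Liu & Layland) bound for 2 tasks = 0.828427; compare with U = 82/221 (approx. 0.371041)
U <= bound, so schedulable by RM sufficient condition.

0.3710


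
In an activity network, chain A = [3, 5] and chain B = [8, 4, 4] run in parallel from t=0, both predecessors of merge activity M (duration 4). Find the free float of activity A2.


ES(A2) = sum of predecessors on chain A = 3
EF(A2) = ES + duration = 3 + 5 = 8
Successor of A2 is M. ES(M) = max(sum(A), sum(B)) = max(8, 16) = 16
Free float = ES(successor) - EF(current) = 16 - 8 = 8

8


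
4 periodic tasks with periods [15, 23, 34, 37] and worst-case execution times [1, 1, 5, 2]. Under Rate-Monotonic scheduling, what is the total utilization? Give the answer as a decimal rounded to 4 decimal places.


Compute individual utilizations (exact fractions):
  Task 1: C/T = 1/15 (approx. 0.0667)
  Task 2: C/T = 1/23 (approx. 0.0435)
  Task 3: C/T = 5/34 (approx. 0.1471)
  Task 4: C/T = 2/37 (approx. 0.0541)
Total utilization U = 1/15 + 1/23 + 5/34 + 2/37 = 135089/434010
Rounded to 4 decimal places: U = 0.3113
RM (Liu & Layland) bound for 4 tasks = 0.756828; compare with U = 135089/434010 (approx. 0.311258)
U <= bound, so schedulable by RM sufficient condition.

0.3113


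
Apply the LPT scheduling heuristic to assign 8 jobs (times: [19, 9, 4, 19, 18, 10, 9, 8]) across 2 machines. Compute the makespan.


Sort jobs in decreasing order (LPT): [19, 19, 18, 10, 9, 9, 8, 4]
Assign each job to the least loaded machine:
  Machine 1: jobs [19, 18, 9, 4], load = 50
  Machine 2: jobs [19, 10, 9, 8], load = 46
Makespan = max load = 50

50


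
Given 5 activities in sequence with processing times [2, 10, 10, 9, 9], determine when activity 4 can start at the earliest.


Activity 4 starts after activities 1 through 3 complete.
Predecessor durations: [2, 10, 10]
ES = 2 + 10 + 10 = 22

22


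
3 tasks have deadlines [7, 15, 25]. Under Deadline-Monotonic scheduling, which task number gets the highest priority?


Sort tasks by relative deadline (ascending):
  Task 1: deadline = 7
  Task 2: deadline = 15
  Task 3: deadline = 25
Priority order (highest first): [1, 2, 3]
Highest priority task = 1

1


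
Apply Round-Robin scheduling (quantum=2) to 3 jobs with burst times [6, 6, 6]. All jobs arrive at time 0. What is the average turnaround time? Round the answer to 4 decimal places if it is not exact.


Time quantum = 2
Execution trace:
  J1 runs 2 units, time = 2
  J2 runs 2 units, time = 4
  J3 runs 2 units, time = 6
  J1 runs 2 units, time = 8
  J2 runs 2 units, time = 10
  J3 runs 2 units, time = 12
  J1 runs 2 units, time = 14
  J2 runs 2 units, time = 16
  J3 runs 2 units, time = 18
Finish times: [14, 16, 18]
Average turnaround = 48/3 = 16.0

16.0


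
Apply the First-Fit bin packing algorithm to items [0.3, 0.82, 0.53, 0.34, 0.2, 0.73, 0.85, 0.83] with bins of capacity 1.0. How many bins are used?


Place items sequentially using First-Fit:
  Item 0.3 -> new Bin 1
  Item 0.82 -> new Bin 2
  Item 0.53 -> Bin 1 (now 0.83)
  Item 0.34 -> new Bin 3
  Item 0.2 -> Bin 3 (now 0.54)
  Item 0.73 -> new Bin 4
  Item 0.85 -> new Bin 5
  Item 0.83 -> new Bin 6
Total bins used = 6

6


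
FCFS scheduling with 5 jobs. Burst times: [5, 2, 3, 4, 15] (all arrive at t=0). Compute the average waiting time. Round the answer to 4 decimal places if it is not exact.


FCFS order (as given): [5, 2, 3, 4, 15]
Waiting times:
  Job 1: wait = 0
  Job 2: wait = 5
  Job 3: wait = 7
  Job 4: wait = 10
  Job 5: wait = 14
Sum of waiting times = 36
Average waiting time = 36/5 = 7.2

7.2


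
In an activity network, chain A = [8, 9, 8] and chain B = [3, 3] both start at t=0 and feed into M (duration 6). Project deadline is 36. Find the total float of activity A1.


Forward pass: ES(A1) = sum of predecessors on chain A = 0
EF = ES + duration = 0 + 8 = 8
Backward pass: LF(M) = deadline = 36; LS(M) = 36 - 6 = 30
LF(A1) = LS(M) - sum(successors on chain A) = 30 - 17 = 13
LS = LF - duration = 13 - 8 = 5
Total float = LS - ES = 5 - 0 = 5

5


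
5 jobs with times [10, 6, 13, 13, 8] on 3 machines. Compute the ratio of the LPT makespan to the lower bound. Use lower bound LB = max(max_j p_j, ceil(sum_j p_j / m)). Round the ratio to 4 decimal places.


LPT order: [13, 13, 10, 8, 6]
Machine loads after assignment: [19, 13, 18]
LPT makespan = 19
Lower bound = max(max_job, ceil(total/3)) = max(13, 17) = 17
Ratio = 19 / 17 = 1.1176

1.1176


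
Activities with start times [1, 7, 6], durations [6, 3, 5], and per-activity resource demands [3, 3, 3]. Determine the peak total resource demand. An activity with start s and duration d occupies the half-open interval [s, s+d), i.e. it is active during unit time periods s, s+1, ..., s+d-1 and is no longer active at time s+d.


Each activity i is active on [start_i, start_i + duration_i).
Compute total resource usage per time slot:
  t=0: active resources = [], total = 0
  t=1: active resources = [3], total = 3
  t=2: active resources = [3], total = 3
  t=3: active resources = [3], total = 3
  t=4: active resources = [3], total = 3
  t=5: active resources = [3], total = 3
  t=6: active resources = [3, 3], total = 6
  t=7: active resources = [3, 3], total = 6
  t=8: active resources = [3, 3], total = 6
  t=9: active resources = [3, 3], total = 6
  t=10: active resources = [3], total = 3
Peak resource demand = 6

6
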